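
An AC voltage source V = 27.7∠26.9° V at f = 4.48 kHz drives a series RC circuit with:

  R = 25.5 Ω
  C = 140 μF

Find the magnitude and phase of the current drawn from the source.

Step 1 — Angular frequency: ω = 2π·f = 2π·4480 = 2.815e+04 rad/s.
Step 2 — Component impedances:
  R: Z = R = 25.5 Ω
  C: Z = 1/(jωC) = -j/(ω·C) = 0 - j0.2538 Ω
Step 3 — Series combination: Z_total = R + C = 25.5 - j0.2538 Ω = 25.5∠-0.6° Ω.
Step 4 — Source phasor: V = 27.7∠26.9° V = 24.7 + j12.53 V.
Step 5 — Ohm's law: I = V / Z_total = (24.7 + j12.53) / (25.5 - j0.2538) = 0.9638 + j0.5011 A.
Step 6 — Convert to polar: |I| = 1.086 A, ∠I = 27.5°.

I = 1.086∠27.5° A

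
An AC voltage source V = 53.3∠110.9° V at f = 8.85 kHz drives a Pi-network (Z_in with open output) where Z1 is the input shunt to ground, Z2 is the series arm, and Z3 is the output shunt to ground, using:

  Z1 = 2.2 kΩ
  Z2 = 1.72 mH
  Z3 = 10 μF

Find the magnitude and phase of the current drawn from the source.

Step 1 — Angular frequency: ω = 2π·f = 2π·8850 = 5.561e+04 rad/s.
Step 2 — Component impedances:
  Z1: Z = R = 2200 Ω
  Z2: Z = jωL = j·5.561e+04·0.00172 = 0 + j95.64 Ω
  Z3: Z = 1/(jωC) = -j/(ω·C) = 0 - j1.798 Ω
Step 3 — With open output, the series arm Z2 and the output shunt Z3 appear in series to ground: Z2 + Z3 = 0 + j93.84 Ω.
Step 4 — Parallel with input shunt Z1: Z_in = Z1 || (Z2 + Z3) = 3.996 + j93.67 Ω = 93.76∠87.6° Ω.
Step 5 — Source phasor: V = 53.3∠110.9° V = -19.01 + j49.79 V.
Step 6 — Ohm's law: I = V / Z_total = (-19.01 + j49.79) / (3.996 + j93.67) = 0.5219 + j0.2252 A.
Step 7 — Convert to polar: |I| = 0.5685 A, ∠I = 23.3°.

I = 0.5685∠23.3° A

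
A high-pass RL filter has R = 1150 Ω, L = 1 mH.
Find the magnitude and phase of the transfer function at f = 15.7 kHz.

Step 1 — Angular frequency: ω = 2π·1.57e+04 = 9.865e+04 rad/s.
Step 2 — Transfer function: H(jω) = jωL/(R + jωL).
Step 3 — Numerator jωL = j·98.65; denominator R + jωL = 1150 + j98.65.
Step 4 — H = 0.007304 + j0.08515.
Step 5 — Magnitude: |H| = 0.08547 (-21.4 dB); phase: φ = 85.1°.

|H| = 0.08547 (-21.4 dB), φ = 85.1°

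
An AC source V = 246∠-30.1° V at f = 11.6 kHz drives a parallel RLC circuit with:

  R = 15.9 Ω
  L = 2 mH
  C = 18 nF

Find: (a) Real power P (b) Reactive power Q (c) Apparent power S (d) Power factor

Step 1 — Angular frequency: ω = 2π·f = 2π·1.16e+04 = 7.288e+04 rad/s.
Step 2 — Component impedances:
  R: Z = R = 15.9 Ω
  L: Z = jωL = j·7.288e+04·0.002 = 0 + j145.8 Ω
  C: Z = 1/(jωC) = -j/(ω·C) = 0 - j762.2 Ω
Step 3 — Parallel combination: 1/Z_total = 1/R + 1/L + 1/C; Z_total = 15.78 + j1.392 Ω = 15.84∠5.0° Ω.
Step 4 — Source phasor: V = 246∠-30.1° V = 212.8 - j123.4 V.
Step 5 — Current: I = V / Z = 12.7 - j8.94 A = 15.53∠-35.1° A.
Step 6 — Complex power: S = V·I* = 3806 + j335.8 VA.
Step 7 — Real power: P = Re(S) = 3806 W.
Step 8 — Reactive power: Q = Im(S) = 335.8 VAR.
Step 9 — Apparent power: |S| = 3821 VA.
Step 10 — Power factor: PF = P/|S| = 0.9961 (lagging).

(a) P = 3806 W  (b) Q = 335.8 VAR  (c) S = 3821 VA  (d) PF = 0.9961 (lagging)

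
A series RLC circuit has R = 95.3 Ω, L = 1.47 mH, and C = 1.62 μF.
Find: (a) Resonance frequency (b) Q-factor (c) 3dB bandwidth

Step 1 — Resonance: ω₀ = 1/√(LC) = 1/√(0.00147·1.62e-06) = 2.049e+04 rad/s.
Step 2 — f₀ = ω₀/(2π) = 3261 Hz.
Step 3 — Series Q: Q = ω₀L/R = 2.049e+04·0.00147/95.3 = 0.3161.
Step 4 — Bandwidth: Δω = ω₀/Q = 6.483e+04 rad/s; BW = Δω/(2π) = 1.032e+04 Hz.

(a) f₀ = 3261 Hz  (b) Q = 0.3161  (c) BW = 1.032e+04 Hz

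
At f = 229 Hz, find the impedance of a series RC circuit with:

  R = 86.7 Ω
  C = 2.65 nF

Step 1 — Angular frequency: ω = 2π·f = 2π·229 = 1439 rad/s.
Step 2 — Component impedances:
  R: Z = R = 86.7 Ω
  C: Z = 1/(jωC) = -j/(ω·C) = 0 - j2.623e+05 Ω
Step 3 — Series combination: Z_total = R + C = 86.7 - j2.623e+05 Ω = 2.623e+05∠-90.0° Ω.

Z = 86.7 - j2.623e+05 Ω = 2.623e+05∠-90.0° Ω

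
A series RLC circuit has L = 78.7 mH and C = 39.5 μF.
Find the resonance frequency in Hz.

Step 1 — Resonance condition Im(Z)=0 gives ω₀ = 1/√(LC).
Step 2 — ω₀ = 1/√(0.0787·3.95e-05) = 567.2 rad/s.
Step 3 — f₀ = ω₀/(2π) = 90.27 Hz.

f₀ = 90.27 Hz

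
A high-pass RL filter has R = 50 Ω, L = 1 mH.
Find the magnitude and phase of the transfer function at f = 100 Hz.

Step 1 — Angular frequency: ω = 2π·100 = 628.3 rad/s.
Step 2 — Transfer function: H(jω) = jωL/(R + jωL).
Step 3 — Numerator jωL = j·0.6283; denominator R + jωL = 50 + j0.6283.
Step 4 — H = 0.0001579 + j0.01256.
Step 5 — Magnitude: |H| = 0.01257 (-38.0 dB); phase: φ = 89.3°.

|H| = 0.01257 (-38.0 dB), φ = 89.3°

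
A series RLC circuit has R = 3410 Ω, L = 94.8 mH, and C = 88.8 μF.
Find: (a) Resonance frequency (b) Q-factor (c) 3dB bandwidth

Step 1 — Resonance: ω₀ = 1/√(LC) = 1/√(0.0948·8.88e-05) = 344.7 rad/s.
Step 2 — f₀ = ω₀/(2π) = 54.85 Hz.
Step 3 — Series Q: Q = ω₀L/R = 344.7·0.0948/3410 = 0.009582.
Step 4 — Bandwidth: Δω = ω₀/Q = 3.597e+04 rad/s; BW = Δω/(2π) = 5725 Hz.

(a) f₀ = 54.85 Hz  (b) Q = 0.009582  (c) BW = 5725 Hz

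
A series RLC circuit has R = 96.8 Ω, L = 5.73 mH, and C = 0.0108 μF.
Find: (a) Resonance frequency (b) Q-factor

Step 1 — Resonance condition Im(Z)=0 gives ω₀ = 1/√(LC).
Step 2 — ω₀ = 1/√(0.00573·1.08e-08) = 1.271e+05 rad/s.
Step 3 — f₀ = ω₀/(2π) = 2.023e+04 Hz.
Step 4 — Series Q: Q = ω₀L/R = 1.271e+05·0.00573/96.8 = 7.525.

(a) f₀ = 2.023e+04 Hz  (b) Q = 7.525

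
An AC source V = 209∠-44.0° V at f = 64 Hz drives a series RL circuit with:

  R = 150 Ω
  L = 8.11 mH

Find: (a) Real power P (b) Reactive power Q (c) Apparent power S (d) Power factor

Step 1 — Angular frequency: ω = 2π·f = 2π·64 = 402.1 rad/s.
Step 2 — Component impedances:
  R: Z = R = 150 Ω
  L: Z = jωL = j·402.1·0.00811 = 0 + j3.261 Ω
Step 3 — Series combination: Z_total = R + L = 150 + j3.261 Ω = 150∠1.2° Ω.
Step 4 — Source phasor: V = 209∠-44.0° V = 150.3 - j145.2 V.
Step 5 — Current: I = V / Z = 0.9808 - j0.9892 A = 1.393∠-45.2° A.
Step 6 — Complex power: S = V·I* = 291.1 + j6.328 VA.
Step 7 — Real power: P = Re(S) = 291.1 W.
Step 8 — Reactive power: Q = Im(S) = 6.328 VAR.
Step 9 — Apparent power: |S| = 291.1 VA.
Step 10 — Power factor: PF = P/|S| = 0.9998 (lagging).

(a) P = 291.1 W  (b) Q = 6.328 VAR  (c) S = 291.1 VA  (d) PF = 0.9998 (lagging)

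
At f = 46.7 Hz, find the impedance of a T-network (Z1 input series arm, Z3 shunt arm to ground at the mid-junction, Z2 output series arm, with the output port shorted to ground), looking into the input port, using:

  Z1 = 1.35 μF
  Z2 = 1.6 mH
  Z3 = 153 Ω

Step 1 — Angular frequency: ω = 2π·f = 2π·46.7 = 293.4 rad/s.
Step 2 — Component impedances:
  Z1: Z = 1/(jωC) = -j/(ω·C) = 0 - j2524 Ω
  Z2: Z = jωL = j·293.4·0.0016 = 0 + j0.4695 Ω
  Z3: Z = R = 153 Ω
Step 3 — With the output port shorted to ground, the output series arm Z2 runs from the junction to ground; the shunt arm Z3 also runs from the junction to ground. They appear in parallel: Z3 || Z2 = 0.001441 + j0.4695 Ω.
Step 4 — Series with input arm Z1: Z_in = Z1 + (Z3 || Z2) = 0.001441 - j2524 Ω = 2524∠-90.0° Ω.

Z = 0.001441 - j2524 Ω = 2524∠-90.0° Ω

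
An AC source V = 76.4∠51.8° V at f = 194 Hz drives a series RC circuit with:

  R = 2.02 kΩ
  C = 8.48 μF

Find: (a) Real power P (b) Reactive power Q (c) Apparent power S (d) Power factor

Step 1 — Angular frequency: ω = 2π·f = 2π·194 = 1219 rad/s.
Step 2 — Component impedances:
  R: Z = R = 2020 Ω
  C: Z = 1/(jωC) = -j/(ω·C) = 0 - j96.74 Ω
Step 3 — Series combination: Z_total = R + C = 2020 - j96.74 Ω = 2022∠-2.7° Ω.
Step 4 — Source phasor: V = 76.4∠51.8° V = 47.25 + j60.04 V.
Step 5 — Current: I = V / Z = 0.02192 + j0.03077 A = 0.03778∠54.5° A.
Step 6 — Complex power: S = V·I* = 2.883 - j0.1381 VA.
Step 7 — Real power: P = Re(S) = 2.883 W.
Step 8 — Reactive power: Q = Im(S) = -0.1381 VAR.
Step 9 — Apparent power: |S| = 2.886 VA.
Step 10 — Power factor: PF = P/|S| = 0.9989 (leading).

(a) P = 2.883 W  (b) Q = -0.1381 VAR  (c) S = 2.886 VA  (d) PF = 0.9989 (leading)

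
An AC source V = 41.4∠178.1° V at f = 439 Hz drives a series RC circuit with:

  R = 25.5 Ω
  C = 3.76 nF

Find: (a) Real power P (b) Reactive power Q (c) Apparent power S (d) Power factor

Step 1 — Angular frequency: ω = 2π·f = 2π·439 = 2758 rad/s.
Step 2 — Component impedances:
  R: Z = R = 25.5 Ω
  C: Z = 1/(jωC) = -j/(ω·C) = 0 - j9.642e+04 Ω
Step 3 — Series combination: Z_total = R + C = 25.5 - j9.642e+04 Ω = 9.642e+04∠-90.0° Ω.
Step 4 — Source phasor: V = 41.4∠178.1° V = -41.38 + j1.373 V.
Step 5 — Current: I = V / Z = -1.435e-05 - j0.0004291 A = 0.0004294∠-91.9° A.
Step 6 — Complex power: S = V·I* = 4.701e-06 - j0.01778 VA.
Step 7 — Real power: P = Re(S) = 4.701e-06 W.
Step 8 — Reactive power: Q = Im(S) = -0.01778 VAR.
Step 9 — Apparent power: |S| = 0.01778 VA.
Step 10 — Power factor: PF = P/|S| = 0.0002645 (leading).

(a) P = 4.701e-06 W  (b) Q = -0.01778 VAR  (c) S = 0.01778 VA  (d) PF = 0.0002645 (leading)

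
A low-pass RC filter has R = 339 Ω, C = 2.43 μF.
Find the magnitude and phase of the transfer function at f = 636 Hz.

Step 1 — Angular frequency: ω = 2π·636 = 3996 rad/s.
Step 2 — Transfer function: H(jω) = 1/(1 + jωRC).
Step 3 — Denominator: 1 + jωRC = 1 + j·3996·339·2.43e-06 = 1 + j3.292.
Step 4 — H = 0.08448 - j0.2781.
Step 5 — Magnitude: |H| = 0.2907 (-10.7 dB); phase: φ = -73.1°.

|H| = 0.2907 (-10.7 dB), φ = -73.1°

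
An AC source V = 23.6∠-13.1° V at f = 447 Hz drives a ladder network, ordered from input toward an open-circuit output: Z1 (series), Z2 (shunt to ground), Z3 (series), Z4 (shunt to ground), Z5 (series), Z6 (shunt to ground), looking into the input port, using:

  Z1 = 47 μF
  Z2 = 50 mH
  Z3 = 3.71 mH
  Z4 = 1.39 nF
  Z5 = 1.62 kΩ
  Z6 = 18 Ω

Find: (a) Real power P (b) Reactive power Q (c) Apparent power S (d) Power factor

Step 1 — Angular frequency: ω = 2π·f = 2π·447 = 2809 rad/s.
Step 2 — Component impedances:
  Z1: Z = 1/(jωC) = -j/(ω·C) = 0 - j7.576 Ω
  Z2: Z = jωL = j·2809·0.05 = 0 + j140.4 Ω
  Z3: Z = jωL = j·2809·0.00371 = 0 + j10.42 Ω
  Z4: Z = 1/(jωC) = -j/(ω·C) = 0 - j2.562e+05 Ω
  Z5: Z = R = 1620 Ω
  Z6: Z = R = 18 Ω
Step 3 — Ladder network (open output): work backward from the far end, alternating series and parallel combinations. Z_in = 11.95 + j131.8 Ω = 132.4∠84.8° Ω.
Step 4 — Source phasor: V = 23.6∠-13.1° V = 22.99 - j5.349 V.
Step 5 — Current: I = V / Z = -0.02457 - j0.1766 A = 0.1783∠-97.9° A.
Step 6 — Complex power: S = V·I* = 0.3799 + j4.19 VA.
Step 7 — Real power: P = Re(S) = 0.3799 W.
Step 8 — Reactive power: Q = Im(S) = 4.19 VAR.
Step 9 — Apparent power: |S| = 4.208 VA.
Step 10 — Power factor: PF = P/|S| = 0.09029 (lagging).

(a) P = 0.3799 W  (b) Q = 4.19 VAR  (c) S = 4.208 VA  (d) PF = 0.09029 (lagging)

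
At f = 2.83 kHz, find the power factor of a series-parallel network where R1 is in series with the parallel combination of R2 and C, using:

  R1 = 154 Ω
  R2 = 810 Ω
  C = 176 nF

Step 1 — Angular frequency: ω = 2π·f = 2π·2830 = 1.778e+04 rad/s.
Step 2 — Component impedances:
  R1: Z = R = 154 Ω
  R2: Z = R = 810 Ω
  C: Z = 1/(jωC) = -j/(ω·C) = 0 - j319.5 Ω
Step 3 — Parallel branch: R2 || C = 1/(1/R2 + 1/C) = 109.1 - j276.5 Ω.
Step 4 — Series with R1: Z_total = R1 + (R2 || C) = 263.1 - j276.5 Ω = 381.7∠-46.4° Ω.
Step 5 — Power factor: PF = cos(φ) = Re(Z)/|Z| = 263.1/381.7 = 0.6893.
Step 6 — Type: Im(Z) = -276.5 ⇒ leading (phase φ = -46.4°).

PF = 0.6893 (leading, φ = -46.4°)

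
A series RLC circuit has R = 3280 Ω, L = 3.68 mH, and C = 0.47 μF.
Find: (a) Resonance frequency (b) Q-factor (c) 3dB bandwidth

Step 1 — Resonance condition Im(Z)=0 gives ω₀ = 1/√(LC).
Step 2 — ω₀ = 1/√(0.00368·4.7e-07) = 2.405e+04 rad/s.
Step 3 — f₀ = ω₀/(2π) = 3827 Hz.
Step 4 — Series Q: Q = ω₀L/R = 2.405e+04·0.00368/3280 = 0.02698.
Step 5 — 3dB bandwidth: Δω = ω₀/Q = 8.913e+05 rad/s; BW = Δω/(2π) = 1.419e+05 Hz.

(a) f₀ = 3827 Hz  (b) Q = 0.02698  (c) BW = 1.419e+05 Hz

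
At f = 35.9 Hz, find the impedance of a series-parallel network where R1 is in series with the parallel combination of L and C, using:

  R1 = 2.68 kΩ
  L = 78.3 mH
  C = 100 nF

Step 1 — Angular frequency: ω = 2π·f = 2π·35.9 = 225.6 rad/s.
Step 2 — Component impedances:
  R1: Z = R = 2680 Ω
  L: Z = jωL = j·225.6·0.0783 = 0 + j17.66 Ω
  C: Z = 1/(jωC) = -j/(ω·C) = 0 - j4.433e+04 Ω
Step 3 — Parallel branch: L || C = 1/(1/L + 1/C) = 0 + j17.67 Ω.
Step 4 — Series with R1: Z_total = R1 + (L || C) = 2680 + j17.67 Ω = 2680∠0.4° Ω.

Z = 2680 + j17.67 Ω = 2680∠0.4° Ω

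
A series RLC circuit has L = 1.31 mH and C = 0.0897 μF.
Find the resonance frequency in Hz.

Step 1 — Resonance condition Im(Z)=0 gives ω₀ = 1/√(LC).
Step 2 — ω₀ = 1/√(0.00131·8.97e-08) = 9.225e+04 rad/s.
Step 3 — f₀ = ω₀/(2π) = 1.468e+04 Hz.

f₀ = 1.468e+04 Hz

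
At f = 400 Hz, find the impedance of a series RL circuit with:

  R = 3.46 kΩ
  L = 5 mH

Step 1 — Angular frequency: ω = 2π·f = 2π·400 = 2513 rad/s.
Step 2 — Component impedances:
  R: Z = R = 3460 Ω
  L: Z = jωL = j·2513·0.005 = 0 + j12.57 Ω
Step 3 — Series combination: Z_total = R + L = 3460 + j12.57 Ω = 3460∠0.2° Ω.

Z = 3460 + j12.57 Ω = 3460∠0.2° Ω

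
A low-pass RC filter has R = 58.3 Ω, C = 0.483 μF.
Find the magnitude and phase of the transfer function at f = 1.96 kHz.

Step 1 — Angular frequency: ω = 2π·1960 = 1.232e+04 rad/s.
Step 2 — Transfer function: H(jω) = 1/(1 + jωRC).
Step 3 — Denominator: 1 + jωRC = 1 + j·1.232e+04·58.3·4.83e-07 = 1 + j0.3468.
Step 4 — H = 0.8927 - j0.3096.
Step 5 — Magnitude: |H| = 0.9448 (-0.5 dB); phase: φ = -19.1°.

|H| = 0.9448 (-0.5 dB), φ = -19.1°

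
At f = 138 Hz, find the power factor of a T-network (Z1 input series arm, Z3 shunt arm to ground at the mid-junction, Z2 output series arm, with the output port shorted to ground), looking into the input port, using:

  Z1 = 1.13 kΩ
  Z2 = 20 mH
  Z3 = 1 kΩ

Step 1 — Angular frequency: ω = 2π·f = 2π·138 = 867.1 rad/s.
Step 2 — Component impedances:
  Z1: Z = R = 1130 Ω
  Z2: Z = jωL = j·867.1·0.02 = 0 + j17.34 Ω
  Z3: Z = R = 1000 Ω
Step 3 — With the output port shorted to ground, the output series arm Z2 runs from the junction to ground; the shunt arm Z3 also runs from the junction to ground. They appear in parallel: Z3 || Z2 = 0.3006 + j17.34 Ω.
Step 4 — Series with input arm Z1: Z_in = Z1 + (Z3 || Z2) = 1130 + j17.34 Ω = 1130∠0.9° Ω.
Step 5 — Power factor: PF = cos(φ) = Re(Z)/|Z| = 1130.3/1130.4 = 0.9999.
Step 6 — Type: Im(Z) = 17.34 ⇒ lagging (phase φ = 0.9°).

PF = 0.9999 (lagging, φ = 0.9°)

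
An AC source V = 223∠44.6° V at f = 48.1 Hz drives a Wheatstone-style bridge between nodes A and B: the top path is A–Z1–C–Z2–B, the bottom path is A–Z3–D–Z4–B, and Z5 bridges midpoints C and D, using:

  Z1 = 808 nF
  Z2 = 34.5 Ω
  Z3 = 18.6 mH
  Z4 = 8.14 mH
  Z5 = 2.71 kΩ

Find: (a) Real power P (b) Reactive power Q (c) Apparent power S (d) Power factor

Step 1 — Angular frequency: ω = 2π·f = 2π·48.1 = 302.2 rad/s.
Step 2 — Component impedances:
  Z1: Z = 1/(jωC) = -j/(ω·C) = 0 - j4095 Ω
  Z2: Z = R = 34.5 Ω
  Z3: Z = jωL = j·302.2·0.0186 = 0 + j5.621 Ω
  Z4: Z = jωL = j·302.2·0.00814 = 0 + j2.46 Ω
  Z5: Z = R = 2710 Ω
Step 3 — Bridge requires nodal analysis (the Z5 bridge couples midpoints C and D, so the two paths cannot be reduced to a simple series/parallel combination). Setting node B to ground and injecting 1 A at node A, the 3-node admittance system at A, C, D solves to V_A = Z_AB = 0.002346 + j8.097 Ω = 8.097∠90.0° Ω.
Step 4 — Source phasor: V = 223∠44.6° V = 158.8 + j156.6 V.
Step 5 — Current: I = V / Z = 19.34 - j19.6 A = 27.54∠-45.4° A.
Step 6 — Complex power: S = V·I* = 1.779 + j6141 VA.
Step 7 — Real power: P = Re(S) = 1.779 W.
Step 8 — Reactive power: Q = Im(S) = 6141 VAR.
Step 9 — Apparent power: |S| = 6141 VA.
Step 10 — Power factor: PF = P/|S| = 0.0002897 (lagging).

(a) P = 1.779 W  (b) Q = 6141 VAR  (c) S = 6141 VA  (d) PF = 0.0002897 (lagging)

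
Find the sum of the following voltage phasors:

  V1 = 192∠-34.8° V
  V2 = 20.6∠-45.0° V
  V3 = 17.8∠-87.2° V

Step 1 — Convert each phasor to rectangular form:
  V1 = 192·(cos(-34.8°) + j·sin(-34.8°)) = 157.7 - j109.6 V
  V2 = 20.6·(cos(-45.0°) + j·sin(-45.0°)) = 14.57 - j14.57 V
  V3 = 17.8·(cos(-87.2°) + j·sin(-87.2°)) = 0.8695 - j17.78 V
Step 2 — Sum components: V_total = 173.1 - j141.9 V.
Step 3 — Convert to polar: |V_total| = 223.8 V, ∠V_total = -39.3°.

V_total = 223.8∠-39.3° V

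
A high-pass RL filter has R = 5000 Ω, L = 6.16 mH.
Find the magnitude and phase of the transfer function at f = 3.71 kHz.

Step 1 — Angular frequency: ω = 2π·3710 = 2.331e+04 rad/s.
Step 2 — Transfer function: H(jω) = jωL/(R + jωL).
Step 3 — Numerator jωL = j·143.6; denominator R + jωL = 5000 + j143.6.
Step 4 — H = 0.0008241 + j0.0287.
Step 5 — Magnitude: |H| = 0.02871 (-30.8 dB); phase: φ = 88.4°.

|H| = 0.02871 (-30.8 dB), φ = 88.4°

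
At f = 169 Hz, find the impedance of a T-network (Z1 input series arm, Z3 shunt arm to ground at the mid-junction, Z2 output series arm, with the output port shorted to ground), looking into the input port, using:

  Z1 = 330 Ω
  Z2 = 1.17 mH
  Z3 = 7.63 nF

Step 1 — Angular frequency: ω = 2π·f = 2π·169 = 1062 rad/s.
Step 2 — Component impedances:
  Z1: Z = R = 330 Ω
  Z2: Z = jωL = j·1062·0.00117 = 0 + j1.242 Ω
  Z3: Z = 1/(jωC) = -j/(ω·C) = 0 - j1.234e+05 Ω
Step 3 — With the output port shorted to ground, the output series arm Z2 runs from the junction to ground; the shunt arm Z3 also runs from the junction to ground. They appear in parallel: Z3 || Z2 = 0 + j1.242 Ω.
Step 4 — Series with input arm Z1: Z_in = Z1 + (Z3 || Z2) = 330 + j1.242 Ω = 330∠0.2° Ω.

Z = 330 + j1.242 Ω = 330∠0.2° Ω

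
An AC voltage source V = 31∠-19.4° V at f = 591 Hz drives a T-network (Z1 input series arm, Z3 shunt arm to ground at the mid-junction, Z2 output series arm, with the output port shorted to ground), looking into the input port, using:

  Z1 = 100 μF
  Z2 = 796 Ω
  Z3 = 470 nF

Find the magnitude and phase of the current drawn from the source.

Step 1 — Angular frequency: ω = 2π·f = 2π·591 = 3713 rad/s.
Step 2 — Component impedances:
  Z1: Z = 1/(jωC) = -j/(ω·C) = 0 - j2.693 Ω
  Z2: Z = R = 796 Ω
  Z3: Z = 1/(jωC) = -j/(ω·C) = 0 - j573 Ω
Step 3 — With the output port shorted to ground, the output series arm Z2 runs from the junction to ground; the shunt arm Z3 also runs from the junction to ground. They appear in parallel: Z3 || Z2 = 271.7 - j377.4 Ω.
Step 4 — Series with input arm Z1: Z_in = Z1 + (Z3 || Z2) = 271.7 - j380.1 Ω = 467.2∠-54.4° Ω.
Step 5 — Source phasor: V = 31∠-19.4° V = 29.24 - j10.3 V.
Step 6 — Ohm's law: I = V / Z_total = (29.24 - j10.3) / (271.7 - j380.1) = 0.05432 + j0.0381 A.
Step 7 — Convert to polar: |I| = 0.06635 A, ∠I = 35.0°.

I = 0.06635∠35.0° A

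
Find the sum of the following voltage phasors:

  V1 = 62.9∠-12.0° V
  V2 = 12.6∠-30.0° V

Step 1 — Convert each phasor to rectangular form:
  V1 = 62.9·(cos(-12.0°) + j·sin(-12.0°)) = 61.53 - j13.08 V
  V2 = 12.6·(cos(-30.0°) + j·sin(-30.0°)) = 10.91 - j6.3 V
Step 2 — Sum components: V_total = 72.44 - j19.38 V.
Step 3 — Convert to polar: |V_total| = 74.98 V, ∠V_total = -15.0°.

V_total = 74.98∠-15.0° V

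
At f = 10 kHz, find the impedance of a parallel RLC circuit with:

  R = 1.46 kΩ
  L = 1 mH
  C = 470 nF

Step 1 — Angular frequency: ω = 2π·f = 2π·1e+04 = 6.283e+04 rad/s.
Step 2 — Component impedances:
  R: Z = R = 1460 Ω
  L: Z = jωL = j·6.283e+04·0.001 = 0 + j62.83 Ω
  C: Z = 1/(jωC) = -j/(ω·C) = 0 - j33.86 Ω
Step 3 — Parallel combination: 1/Z_total = 1/R + 1/L + 1/C; Z_total = 3.685 - j73.26 Ω = 73.35∠-87.1° Ω.

Z = 3.685 - j73.26 Ω = 73.35∠-87.1° Ω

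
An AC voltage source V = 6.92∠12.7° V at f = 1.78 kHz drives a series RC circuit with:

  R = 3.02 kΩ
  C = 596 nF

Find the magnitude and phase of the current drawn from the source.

Step 1 — Angular frequency: ω = 2π·f = 2π·1780 = 1.118e+04 rad/s.
Step 2 — Component impedances:
  R: Z = R = 3020 Ω
  C: Z = 1/(jωC) = -j/(ω·C) = 0 - j150 Ω
Step 3 — Series combination: Z_total = R + C = 3020 - j150 Ω = 3024∠-2.8° Ω.
Step 4 — Source phasor: V = 6.92∠12.7° V = 6.751 + j1.521 V.
Step 5 — Ohm's law: I = V / Z_total = (6.751 + j1.521) / (3020 - j150) = 0.002205 + j0.0006133 A.
Step 6 — Convert to polar: |I| = 0.002289 A, ∠I = 15.5°.

I = 0.002289∠15.5° A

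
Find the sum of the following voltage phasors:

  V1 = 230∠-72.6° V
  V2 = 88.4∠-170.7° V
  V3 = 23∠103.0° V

Step 1 — Convert each phasor to rectangular form:
  V1 = 230·(cos(-72.6°) + j·sin(-72.6°)) = 68.78 - j219.5 V
  V2 = 88.4·(cos(-170.7°) + j·sin(-170.7°)) = -87.24 - j14.29 V
  V3 = 23·(cos(103.0°) + j·sin(103.0°)) = -5.174 + j22.41 V
Step 2 — Sum components: V_total = -23.63 - j211.4 V.
Step 3 — Convert to polar: |V_total| = 212.7 V, ∠V_total = -96.4°.

V_total = 212.7∠-96.4° V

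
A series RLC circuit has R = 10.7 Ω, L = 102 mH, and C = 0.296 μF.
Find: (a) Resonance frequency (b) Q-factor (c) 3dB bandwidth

Step 1 — Resonance condition Im(Z)=0 gives ω₀ = 1/√(LC).
Step 2 — ω₀ = 1/√(0.102·2.96e-07) = 5755 rad/s.
Step 3 — f₀ = ω₀/(2π) = 916 Hz.
Step 4 — Series Q: Q = ω₀L/R = 5755·0.102/10.7 = 54.86.
Step 5 — 3dB bandwidth: Δω = ω₀/Q = 104.9 rad/s; BW = Δω/(2π) = 16.7 Hz.

(a) f₀ = 916 Hz  (b) Q = 54.86  (c) BW = 16.7 Hz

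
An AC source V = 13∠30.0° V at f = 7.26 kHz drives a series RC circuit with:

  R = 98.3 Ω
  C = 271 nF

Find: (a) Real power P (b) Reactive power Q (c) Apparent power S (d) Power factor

Step 1 — Angular frequency: ω = 2π·f = 2π·7260 = 4.562e+04 rad/s.
Step 2 — Component impedances:
  R: Z = R = 98.3 Ω
  C: Z = 1/(jωC) = -j/(ω·C) = 0 - j80.89 Ω
Step 3 — Series combination: Z_total = R + C = 98.3 - j80.89 Ω = 127.3∠-39.5° Ω.
Step 4 — Source phasor: V = 13∠30.0° V = 11.26 + j6.5 V.
Step 5 — Current: I = V / Z = 0.03584 + j0.09562 A = 0.1021∠69.5° A.
Step 6 — Complex power: S = V·I* = 1.025 - j0.8435 VA.
Step 7 — Real power: P = Re(S) = 1.025 W.
Step 8 — Reactive power: Q = Im(S) = -0.8435 VAR.
Step 9 — Apparent power: |S| = 1.328 VA.
Step 10 — Power factor: PF = P/|S| = 0.7722 (leading).

(a) P = 1.025 W  (b) Q = -0.8435 VAR  (c) S = 1.328 VA  (d) PF = 0.7722 (leading)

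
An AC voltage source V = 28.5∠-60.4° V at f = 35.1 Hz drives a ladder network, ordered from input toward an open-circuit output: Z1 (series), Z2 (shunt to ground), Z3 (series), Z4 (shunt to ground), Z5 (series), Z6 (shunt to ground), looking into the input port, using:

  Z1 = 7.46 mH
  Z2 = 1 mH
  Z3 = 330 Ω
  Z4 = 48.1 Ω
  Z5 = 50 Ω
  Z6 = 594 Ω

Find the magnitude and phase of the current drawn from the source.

Step 1 — Angular frequency: ω = 2π·f = 2π·35.1 = 220.5 rad/s.
Step 2 — Component impedances:
  Z1: Z = jωL = j·220.5·0.00746 = 0 + j1.645 Ω
  Z2: Z = jωL = j·220.5·0.001 = 0 + j0.2205 Ω
  Z3: Z = R = 330 Ω
  Z4: Z = R = 48.1 Ω
  Z5: Z = R = 50 Ω
  Z6: Z = R = 594 Ω
Step 3 — Ladder network (open output): work backward from the far end, alternating series and parallel combinations. Z_in = 0.0001298 + j1.866 Ω = 1.866∠90.0° Ω.
Step 4 — Source phasor: V = 28.5∠-60.4° V = 14.08 - j24.78 V.
Step 5 — Ohm's law: I = V / Z_total = (14.08 - j24.78) / (0.0001298 + j1.866) = -13.28 - j7.546 A.
Step 6 — Convert to polar: |I| = 15.28 A, ∠I = -150.4°.

I = 15.28∠-150.4° A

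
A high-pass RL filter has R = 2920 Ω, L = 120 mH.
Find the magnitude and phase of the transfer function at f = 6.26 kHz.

Step 1 — Angular frequency: ω = 2π·6260 = 3.933e+04 rad/s.
Step 2 — Transfer function: H(jω) = jωL/(R + jωL).
Step 3 — Numerator jωL = j·4720; denominator R + jωL = 2920 + j4720.
Step 4 — H = 0.7232 + j0.4474.
Step 5 — Magnitude: |H| = 0.8504 (-1.4 dB); phase: φ = 31.7°.

|H| = 0.8504 (-1.4 dB), φ = 31.7°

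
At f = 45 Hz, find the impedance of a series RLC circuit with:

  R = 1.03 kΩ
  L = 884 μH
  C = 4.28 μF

Step 1 — Angular frequency: ω = 2π·f = 2π·45 = 282.7 rad/s.
Step 2 — Component impedances:
  R: Z = R = 1030 Ω
  L: Z = jωL = j·282.7·0.000884 = 0 + j0.2499 Ω
  C: Z = 1/(jωC) = -j/(ω·C) = 0 - j826.3 Ω
Step 3 — Series combination: Z_total = R + L + C = 1030 - j826.1 Ω = 1320∠-38.7° Ω.

Z = 1030 - j826.1 Ω = 1320∠-38.7° Ω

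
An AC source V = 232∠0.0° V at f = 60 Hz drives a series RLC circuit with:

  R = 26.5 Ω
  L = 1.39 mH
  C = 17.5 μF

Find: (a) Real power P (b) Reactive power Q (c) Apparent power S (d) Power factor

Step 1 — Angular frequency: ω = 2π·f = 2π·60 = 377 rad/s.
Step 2 — Component impedances:
  R: Z = R = 26.5 Ω
  L: Z = jωL = j·377·0.00139 = 0 + j0.524 Ω
  C: Z = 1/(jωC) = -j/(ω·C) = 0 - j151.6 Ω
Step 3 — Series combination: Z_total = R + L + C = 26.5 - j151.1 Ω = 153.4∠-80.0° Ω.
Step 4 — Source phasor: V = 232∠0.0° V = 232 V.
Step 5 — Current: I = V / Z = 0.2614 + j1.49 A = 1.513∠80.0° A.
Step 6 — Complex power: S = V·I* = 60.65 - j345.7 VA.
Step 7 — Real power: P = Re(S) = 60.65 W.
Step 8 — Reactive power: Q = Im(S) = -345.7 VAR.
Step 9 — Apparent power: |S| = 351 VA.
Step 10 — Power factor: PF = P/|S| = 0.1728 (leading).

(a) P = 60.65 W  (b) Q = -345.7 VAR  (c) S = 351 VA  (d) PF = 0.1728 (leading)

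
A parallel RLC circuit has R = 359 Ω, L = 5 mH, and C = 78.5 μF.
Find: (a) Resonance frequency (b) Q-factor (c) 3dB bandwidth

Step 1 — Resonance: ω₀ = 1/√(LC) = 1/√(0.005·7.85e-05) = 1596 rad/s.
Step 2 — f₀ = ω₀/(2π) = 254 Hz.
Step 3 — Parallel Q: Q = R/(ω₀L) = 359/(1596·0.005) = 44.98.
Step 4 — Bandwidth: Δω = ω₀/Q = 35.48 rad/s; BW = Δω/(2π) = 5.647 Hz.

(a) f₀ = 254 Hz  (b) Q = 44.98  (c) BW = 5.647 Hz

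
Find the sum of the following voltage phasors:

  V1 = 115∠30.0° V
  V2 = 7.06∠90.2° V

Step 1 — Convert each phasor to rectangular form:
  V1 = 115·(cos(30.0°) + j·sin(30.0°)) = 99.59 + j57.5 V
  V2 = 7.06·(cos(90.2°) + j·sin(90.2°)) = -0.02464 + j7.06 V
Step 2 — Sum components: V_total = 99.57 + j64.56 V.
Step 3 — Convert to polar: |V_total| = 118.7 V, ∠V_total = 33.0°.

V_total = 118.7∠33.0° V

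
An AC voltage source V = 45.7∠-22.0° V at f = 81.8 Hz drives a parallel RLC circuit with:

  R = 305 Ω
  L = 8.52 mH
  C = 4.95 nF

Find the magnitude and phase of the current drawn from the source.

Step 1 — Angular frequency: ω = 2π·f = 2π·81.8 = 514 rad/s.
Step 2 — Component impedances:
  R: Z = R = 305 Ω
  L: Z = jωL = j·514·0.00852 = 0 + j4.379 Ω
  C: Z = 1/(jωC) = -j/(ω·C) = 0 - j3.931e+05 Ω
Step 3 — Parallel combination: 1/Z_total = 1/R + 1/L + 1/C; Z_total = 0.06286 + j4.378 Ω = 4.379∠89.2° Ω.
Step 4 — Source phasor: V = 45.7∠-22.0° V = 42.37 - j17.12 V.
Step 5 — Ohm's law: I = V / Z_total = (42.37 - j17.12) / (0.06286 + j4.378) = -3.771 - j9.732 A.
Step 6 — Convert to polar: |I| = 10.44 A, ∠I = -111.2°.

I = 10.44∠-111.2° A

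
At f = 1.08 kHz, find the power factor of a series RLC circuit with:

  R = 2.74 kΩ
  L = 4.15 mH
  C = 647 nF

Step 1 — Angular frequency: ω = 2π·f = 2π·1080 = 6786 rad/s.
Step 2 — Component impedances:
  R: Z = R = 2740 Ω
  L: Z = jωL = j·6786·0.00415 = 0 + j28.16 Ω
  C: Z = 1/(jωC) = -j/(ω·C) = 0 - j227.8 Ω
Step 3 — Series combination: Z_total = R + L + C = 2740 - j199.6 Ω = 2747∠-4.2° Ω.
Step 4 — Power factor: PF = cos(φ) = Re(Z)/|Z| = 2740/2747.26 = 0.9974.
Step 5 — Type: Im(Z) = -199.6 ⇒ leading (phase φ = -4.2°).

PF = 0.9974 (leading, φ = -4.2°)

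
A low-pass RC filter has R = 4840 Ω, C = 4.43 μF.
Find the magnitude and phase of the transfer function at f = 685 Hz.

Step 1 — Angular frequency: ω = 2π·685 = 4304 rad/s.
Step 2 — Transfer function: H(jω) = 1/(1 + jωRC).
Step 3 — Denominator: 1 + jωRC = 1 + j·4304·4840·4.43e-06 = 1 + j92.28.
Step 4 — H = 0.0001174 - j0.01084.
Step 5 — Magnitude: |H| = 0.01084 (-39.3 dB); phase: φ = -89.4°.

|H| = 0.01084 (-39.3 dB), φ = -89.4°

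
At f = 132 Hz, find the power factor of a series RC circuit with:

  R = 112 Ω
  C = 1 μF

Step 1 — Angular frequency: ω = 2π·f = 2π·132 = 829.4 rad/s.
Step 2 — Component impedances:
  R: Z = R = 112 Ω
  C: Z = 1/(jωC) = -j/(ω·C) = 0 - j1206 Ω
Step 3 — Series combination: Z_total = R + C = 112 - j1206 Ω = 1211∠-84.7° Ω.
Step 4 — Power factor: PF = cos(φ) = Re(Z)/|Z| = 112/1211 = 0.09249.
Step 5 — Type: Im(Z) = -1206 ⇒ leading (phase φ = -84.7°).

PF = 0.09249 (leading, φ = -84.7°)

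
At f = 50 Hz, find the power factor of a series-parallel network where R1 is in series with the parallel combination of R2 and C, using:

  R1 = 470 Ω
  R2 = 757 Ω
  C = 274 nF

Step 1 — Angular frequency: ω = 2π·f = 2π·50 = 314.2 rad/s.
Step 2 — Component impedances:
  R1: Z = R = 470 Ω
  R2: Z = R = 757 Ω
  C: Z = 1/(jωC) = -j/(ω·C) = 0 - j1.162e+04 Ω
Step 3 — Parallel branch: R2 || C = 1/(1/R2 + 1/C) = 753.8 - j49.12 Ω.
Step 4 — Series with R1: Z_total = R1 + (R2 || C) = 1224 - j49.12 Ω = 1225∠-2.3° Ω.
Step 5 — Power factor: PF = cos(φ) = Re(Z)/|Z| = 1224/1225 = 0.9992.
Step 6 — Type: Im(Z) = -49.12 ⇒ leading (phase φ = -2.3°).

PF = 0.9992 (leading, φ = -2.3°)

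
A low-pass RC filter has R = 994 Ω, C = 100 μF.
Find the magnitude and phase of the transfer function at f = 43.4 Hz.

Step 1 — Angular frequency: ω = 2π·43.4 = 272.7 rad/s.
Step 2 — Transfer function: H(jω) = 1/(1 + jωRC).
Step 3 — Denominator: 1 + jωRC = 1 + j·272.7·994·0.0001 = 1 + j27.11.
Step 4 — H = 0.001359 - j0.03684.
Step 5 — Magnitude: |H| = 0.03687 (-28.7 dB); phase: φ = -87.9°.

|H| = 0.03687 (-28.7 dB), φ = -87.9°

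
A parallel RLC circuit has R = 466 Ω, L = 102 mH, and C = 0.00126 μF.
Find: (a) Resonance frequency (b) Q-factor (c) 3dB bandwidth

Step 1 — Resonance: ω₀ = 1/√(LC) = 1/√(0.102·1.26e-09) = 8.821e+04 rad/s.
Step 2 — f₀ = ω₀/(2π) = 1.404e+04 Hz.
Step 3 — Parallel Q: Q = R/(ω₀L) = 466/(8.821e+04·0.102) = 0.05179.
Step 4 — Bandwidth: Δω = ω₀/Q = 1.703e+06 rad/s; BW = Δω/(2π) = 2.711e+05 Hz.

(a) f₀ = 1.404e+04 Hz  (b) Q = 0.05179  (c) BW = 2.711e+05 Hz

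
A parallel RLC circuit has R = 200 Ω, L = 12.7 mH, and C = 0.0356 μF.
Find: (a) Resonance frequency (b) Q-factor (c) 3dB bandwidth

Step 1 — Resonance: ω₀ = 1/√(LC) = 1/√(0.0127·3.56e-08) = 4.703e+04 rad/s.
Step 2 — f₀ = ω₀/(2π) = 7485 Hz.
Step 3 — Parallel Q: Q = R/(ω₀L) = 200/(4.703e+04·0.0127) = 0.3349.
Step 4 — Bandwidth: Δω = ω₀/Q = 1.404e+05 rad/s; BW = Δω/(2π) = 2.235e+04 Hz.

(a) f₀ = 7485 Hz  (b) Q = 0.3349  (c) BW = 2.235e+04 Hz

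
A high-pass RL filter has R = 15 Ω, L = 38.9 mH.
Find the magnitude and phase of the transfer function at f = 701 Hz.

Step 1 — Angular frequency: ω = 2π·701 = 4405 rad/s.
Step 2 — Transfer function: H(jω) = jωL/(R + jωL).
Step 3 — Numerator jωL = j·171.3; denominator R + jωL = 15 + j171.3.
Step 4 — H = 0.9924 + j0.08688.
Step 5 — Magnitude: |H| = 0.9962 (-0.0 dB); phase: φ = 5.0°.

|H| = 0.9962 (-0.0 dB), φ = 5.0°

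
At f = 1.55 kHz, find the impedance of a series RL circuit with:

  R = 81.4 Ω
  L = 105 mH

Step 1 — Angular frequency: ω = 2π·f = 2π·1550 = 9739 rad/s.
Step 2 — Component impedances:
  R: Z = R = 81.4 Ω
  L: Z = jωL = j·9739·0.105 = 0 + j1023 Ω
Step 3 — Series combination: Z_total = R + L = 81.4 + j1023 Ω = 1026∠85.4° Ω.

Z = 81.4 + j1023 Ω = 1026∠85.4° Ω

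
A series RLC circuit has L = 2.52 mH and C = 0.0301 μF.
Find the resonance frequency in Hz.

Step 1 — Resonance condition Im(Z)=0 gives ω₀ = 1/√(LC).
Step 2 — ω₀ = 1/√(0.00252·3.01e-08) = 1.148e+05 rad/s.
Step 3 — f₀ = ω₀/(2π) = 1.827e+04 Hz.

f₀ = 1.827e+04 Hz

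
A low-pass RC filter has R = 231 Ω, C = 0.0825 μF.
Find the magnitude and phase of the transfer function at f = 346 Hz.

Step 1 — Angular frequency: ω = 2π·346 = 2174 rad/s.
Step 2 — Transfer function: H(jω) = 1/(1 + jωRC).
Step 3 — Denominator: 1 + jωRC = 1 + j·2174·231·8.25e-08 = 1 + j0.04143.
Step 4 — H = 0.9983 - j0.04136.
Step 5 — Magnitude: |H| = 0.9991 (-0.0 dB); phase: φ = -2.4°.

|H| = 0.9991 (-0.0 dB), φ = -2.4°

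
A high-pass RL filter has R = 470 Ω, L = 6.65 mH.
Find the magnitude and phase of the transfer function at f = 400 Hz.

Step 1 — Angular frequency: ω = 2π·400 = 2513 rad/s.
Step 2 — Transfer function: H(jω) = jωL/(R + jωL).
Step 3 — Numerator jωL = j·16.71; denominator R + jωL = 470 + j16.71.
Step 4 — H = 0.001263 + j0.03552.
Step 5 — Magnitude: |H| = 0.03554 (-29.0 dB); phase: φ = 88.0°.

|H| = 0.03554 (-29.0 dB), φ = 88.0°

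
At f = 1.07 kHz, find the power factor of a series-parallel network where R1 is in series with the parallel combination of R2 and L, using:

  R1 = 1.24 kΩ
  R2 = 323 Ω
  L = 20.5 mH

Step 1 — Angular frequency: ω = 2π·f = 2π·1070 = 6723 rad/s.
Step 2 — Component impedances:
  R1: Z = R = 1240 Ω
  R2: Z = R = 323 Ω
  L: Z = jωL = j·6723·0.0205 = 0 + j137.8 Ω
Step 3 — Parallel branch: R2 || L = 1/(1/R2 + 1/L) = 49.75 + j116.6 Ω.
Step 4 — Series with R1: Z_total = R1 + (R2 || L) = 1290 + j116.6 Ω = 1295∠5.2° Ω.
Step 5 — Power factor: PF = cos(φ) = Re(Z)/|Z| = 1289.7/1295 = 0.9959.
Step 6 — Type: Im(Z) = 116.6 ⇒ lagging (phase φ = 5.2°).

PF = 0.9959 (lagging, φ = 5.2°)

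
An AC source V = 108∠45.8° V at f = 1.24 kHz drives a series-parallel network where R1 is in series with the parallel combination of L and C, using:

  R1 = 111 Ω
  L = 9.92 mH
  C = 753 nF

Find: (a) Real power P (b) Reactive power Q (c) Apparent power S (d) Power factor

Step 1 — Angular frequency: ω = 2π·f = 2π·1240 = 7791 rad/s.
Step 2 — Component impedances:
  R1: Z = R = 111 Ω
  L: Z = jωL = j·7791·0.00992 = 0 + j77.29 Ω
  C: Z = 1/(jωC) = -j/(ω·C) = 0 - j170.5 Ω
Step 3 — Parallel branch: L || C = 1/(1/L + 1/C) = 0 + j141.4 Ω.
Step 4 — Series with R1: Z_total = R1 + (L || C) = 111 + j141.4 Ω = 179.8∠51.9° Ω.
Step 5 — Source phasor: V = 108∠45.8° V = 75.29 + j77.43 V.
Step 6 — Current: I = V / Z = 0.5974 - j0.06352 A = 0.6008∠-6.1° A.
Step 7 — Complex power: S = V·I* = 40.06 + j51.04 VA.
Step 8 — Real power: P = Re(S) = 40.06 W.
Step 9 — Reactive power: Q = Im(S) = 51.04 VAR.
Step 10 — Apparent power: |S| = 64.88 VA.
Step 11 — Power factor: PF = P/|S| = 0.6175 (lagging).

(a) P = 40.06 W  (b) Q = 51.04 VAR  (c) S = 64.88 VA  (d) PF = 0.6175 (lagging)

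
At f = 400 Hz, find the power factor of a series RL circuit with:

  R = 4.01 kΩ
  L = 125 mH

Step 1 — Angular frequency: ω = 2π·f = 2π·400 = 2513 rad/s.
Step 2 — Component impedances:
  R: Z = R = 4010 Ω
  L: Z = jωL = j·2513·0.125 = 0 + j314.2 Ω
Step 3 — Series combination: Z_total = R + L = 4010 + j314.2 Ω = 4022∠4.5° Ω.
Step 4 — Power factor: PF = cos(φ) = Re(Z)/|Z| = 4010/4022.3 = 0.9969.
Step 5 — Type: Im(Z) = 314.2 ⇒ lagging (phase φ = 4.5°).

PF = 0.9969 (lagging, φ = 4.5°)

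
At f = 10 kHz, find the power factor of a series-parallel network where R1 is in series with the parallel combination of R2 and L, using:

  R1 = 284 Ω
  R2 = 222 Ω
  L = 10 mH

Step 1 — Angular frequency: ω = 2π·f = 2π·1e+04 = 6.283e+04 rad/s.
Step 2 — Component impedances:
  R1: Z = R = 284 Ω
  R2: Z = R = 222 Ω
  L: Z = jωL = j·6.283e+04·0.01 = 0 + j628.3 Ω
Step 3 — Parallel branch: R2 || L = 1/(1/R2 + 1/L) = 197.4 + j69.73 Ω.
Step 4 — Series with R1: Z_total = R1 + (R2 || L) = 481.4 + j69.73 Ω = 486.4∠8.2° Ω.
Step 5 — Power factor: PF = cos(φ) = Re(Z)/|Z| = 481.4/486.4 = 0.9897.
Step 6 — Type: Im(Z) = 69.73 ⇒ lagging (phase φ = 8.2°).

PF = 0.9897 (lagging, φ = 8.2°)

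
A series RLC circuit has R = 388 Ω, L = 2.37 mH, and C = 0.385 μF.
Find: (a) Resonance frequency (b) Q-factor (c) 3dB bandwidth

Step 1 — Resonance condition Im(Z)=0 gives ω₀ = 1/√(LC).
Step 2 — ω₀ = 1/√(0.00237·3.85e-07) = 3.311e+04 rad/s.
Step 3 — f₀ = ω₀/(2π) = 5269 Hz.
Step 4 — Series Q: Q = ω₀L/R = 3.311e+04·0.00237/388 = 0.2022.
Step 5 — 3dB bandwidth: Δω = ω₀/Q = 1.637e+05 rad/s; BW = Δω/(2π) = 2.606e+04 Hz.

(a) f₀ = 5269 Hz  (b) Q = 0.2022  (c) BW = 2.606e+04 Hz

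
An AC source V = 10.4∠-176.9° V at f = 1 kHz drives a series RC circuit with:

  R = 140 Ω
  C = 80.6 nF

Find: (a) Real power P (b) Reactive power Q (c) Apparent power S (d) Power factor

Step 1 — Angular frequency: ω = 2π·f = 2π·1000 = 6283 rad/s.
Step 2 — Component impedances:
  R: Z = R = 140 Ω
  C: Z = 1/(jωC) = -j/(ω·C) = 0 - j1975 Ω
Step 3 — Series combination: Z_total = R + C = 140 - j1975 Ω = 1980∠-85.9° Ω.
Step 4 — Source phasor: V = 10.4∠-176.9° V = -10.38 - j0.5624 V.
Step 5 — Current: I = V / Z = -8.76e-05 - j0.005253 A = 0.005254∠-91.0° A.
Step 6 — Complex power: S = V·I* = 0.003864 - j0.0545 VA.
Step 7 — Real power: P = Re(S) = 0.003864 W.
Step 8 — Reactive power: Q = Im(S) = -0.0545 VAR.
Step 9 — Apparent power: |S| = 0.05464 VA.
Step 10 — Power factor: PF = P/|S| = 0.07072 (leading).

(a) P = 0.003864 W  (b) Q = -0.0545 VAR  (c) S = 0.05464 VA  (d) PF = 0.07072 (leading)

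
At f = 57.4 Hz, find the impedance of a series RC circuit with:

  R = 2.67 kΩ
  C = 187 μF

Step 1 — Angular frequency: ω = 2π·f = 2π·57.4 = 360.7 rad/s.
Step 2 — Component impedances:
  R: Z = R = 2670 Ω
  C: Z = 1/(jωC) = -j/(ω·C) = 0 - j14.83 Ω
Step 3 — Series combination: Z_total = R + C = 2670 - j14.83 Ω = 2670∠-0.3° Ω.

Z = 2670 - j14.83 Ω = 2670∠-0.3° Ω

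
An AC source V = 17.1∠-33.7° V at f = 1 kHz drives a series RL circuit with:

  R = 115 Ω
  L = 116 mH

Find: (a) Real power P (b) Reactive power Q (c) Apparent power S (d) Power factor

Step 1 — Angular frequency: ω = 2π·f = 2π·1000 = 6283 rad/s.
Step 2 — Component impedances:
  R: Z = R = 115 Ω
  L: Z = jωL = j·6283·0.116 = 0 + j728.8 Ω
Step 3 — Series combination: Z_total = R + L = 115 + j728.8 Ω = 737.9∠81.0° Ω.
Step 4 — Source phasor: V = 17.1∠-33.7° V = 14.23 - j9.488 V.
Step 5 — Current: I = V / Z = -0.009696 - j0.02105 A = 0.02317∠-114.7° A.
Step 6 — Complex power: S = V·I* = 0.06176 + j0.3914 VA.
Step 7 — Real power: P = Re(S) = 0.06176 W.
Step 8 — Reactive power: Q = Im(S) = 0.3914 VAR.
Step 9 — Apparent power: |S| = 0.3963 VA.
Step 10 — Power factor: PF = P/|S| = 0.1559 (lagging).

(a) P = 0.06176 W  (b) Q = 0.3914 VAR  (c) S = 0.3963 VA  (d) PF = 0.1559 (lagging)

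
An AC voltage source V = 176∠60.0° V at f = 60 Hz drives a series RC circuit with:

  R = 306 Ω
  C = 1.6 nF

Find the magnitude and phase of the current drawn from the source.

Step 1 — Angular frequency: ω = 2π·f = 2π·60 = 377 rad/s.
Step 2 — Component impedances:
  R: Z = R = 306 Ω
  C: Z = 1/(jωC) = -j/(ω·C) = 0 - j1.658e+06 Ω
Step 3 — Series combination: Z_total = R + C = 306 - j1.658e+06 Ω = 1.658e+06∠-90.0° Ω.
Step 4 — Source phasor: V = 176∠60.0° V = 88 + j152.4 V.
Step 5 — Ohm's law: I = V / Z_total = (88 + j152.4) / (306 - j1.658e+06) = -9.193e-05 + j5.31e-05 A.
Step 6 — Convert to polar: |I| = 0.0001062 A, ∠I = 150.0°.

I = 0.0001062∠150.0° A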